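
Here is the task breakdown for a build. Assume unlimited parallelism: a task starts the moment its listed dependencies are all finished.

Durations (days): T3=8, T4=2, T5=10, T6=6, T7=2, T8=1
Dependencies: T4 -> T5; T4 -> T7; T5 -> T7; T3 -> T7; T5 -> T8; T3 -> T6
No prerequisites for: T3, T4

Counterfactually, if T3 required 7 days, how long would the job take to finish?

14

Actual critical path: T3→T6 = 8+6 = 14 ⇒ 14 days.
T3 lies on that path, so at 7 days the path becomes 13 days.
New critical path: T4→T5→T7 = 2+10+2 = 14 ⇒ 14 days.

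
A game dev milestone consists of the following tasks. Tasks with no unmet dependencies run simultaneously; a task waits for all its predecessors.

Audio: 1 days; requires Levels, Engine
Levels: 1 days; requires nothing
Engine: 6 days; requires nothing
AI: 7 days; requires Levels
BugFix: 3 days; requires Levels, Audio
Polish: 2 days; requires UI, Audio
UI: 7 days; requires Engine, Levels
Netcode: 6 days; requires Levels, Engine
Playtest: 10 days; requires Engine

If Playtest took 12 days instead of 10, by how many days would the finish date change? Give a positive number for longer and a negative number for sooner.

2

As given, the longest chain is Engine→Playtest = 6+10 = 16, so the finish is 16 days.
Since Playtest is critical, the +2 change carries straight to that chain (now 18 days).
The critical path is still Engine→Playtest; finish is now 18 days.
Change in finish: 18 − 16 = +2 days.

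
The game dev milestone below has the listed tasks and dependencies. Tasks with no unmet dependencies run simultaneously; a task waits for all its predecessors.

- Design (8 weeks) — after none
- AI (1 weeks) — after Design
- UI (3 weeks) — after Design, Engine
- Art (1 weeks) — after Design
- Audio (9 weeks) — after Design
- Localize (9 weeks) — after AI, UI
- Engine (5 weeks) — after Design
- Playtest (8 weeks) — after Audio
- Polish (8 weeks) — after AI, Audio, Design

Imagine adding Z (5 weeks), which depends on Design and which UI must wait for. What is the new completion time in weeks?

25

Originally the project takes 25 weeks.
With Z inserted, UI now waits for max(Design, Engine, Z).
New critical path: Design→Z→UI→Localize = 8+5+3+9 = 25 ⇒ 25 weeks.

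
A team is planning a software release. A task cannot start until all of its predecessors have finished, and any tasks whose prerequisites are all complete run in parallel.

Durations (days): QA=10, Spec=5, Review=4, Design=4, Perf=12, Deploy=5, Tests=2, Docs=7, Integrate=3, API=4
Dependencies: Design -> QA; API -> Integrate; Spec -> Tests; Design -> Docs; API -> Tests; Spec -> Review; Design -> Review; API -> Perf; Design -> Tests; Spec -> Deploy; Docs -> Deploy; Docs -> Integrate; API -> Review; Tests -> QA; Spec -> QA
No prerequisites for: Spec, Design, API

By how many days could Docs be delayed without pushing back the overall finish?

Spec→Tests→QA = 5+2+10 = 17 sets the makespan at 17 days.
Docs finishes as early as 11 and must finish by 12.
So Docs can slip 12 − 11 = 1 day.

1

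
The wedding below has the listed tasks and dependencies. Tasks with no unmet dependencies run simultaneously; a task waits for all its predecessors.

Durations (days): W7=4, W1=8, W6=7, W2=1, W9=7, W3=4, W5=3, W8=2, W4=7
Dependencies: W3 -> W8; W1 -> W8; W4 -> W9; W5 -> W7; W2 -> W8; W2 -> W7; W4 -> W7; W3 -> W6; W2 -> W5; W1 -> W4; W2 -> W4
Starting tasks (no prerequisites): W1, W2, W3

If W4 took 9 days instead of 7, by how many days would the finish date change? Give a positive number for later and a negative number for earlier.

Actual critical path: W1→W4→W9 = 8+7+7 = 22 ⇒ 22 days.
W4 is on the critical path; changing it to 9 makes that path 24 days.
No other chain overtakes it, so the finish is 24 days.
Change in finish: 24 − 22 = +2 days.

2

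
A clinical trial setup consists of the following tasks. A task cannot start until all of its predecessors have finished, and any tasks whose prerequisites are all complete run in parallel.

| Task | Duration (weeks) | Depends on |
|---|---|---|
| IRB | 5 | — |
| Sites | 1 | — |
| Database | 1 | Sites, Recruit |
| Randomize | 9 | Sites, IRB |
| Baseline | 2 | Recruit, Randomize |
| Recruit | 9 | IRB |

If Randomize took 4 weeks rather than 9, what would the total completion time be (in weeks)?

Critical path before the change: IRB→Randomize→Baseline = 5+9+2 = 16 giving 16 weeks.
Randomize lies on that path, so at 4 weeks the path becomes 11 weeks.
The binding chain switches to IRB→Recruit→Baseline = 5+9+2 = 16; finish 16 weeks.

16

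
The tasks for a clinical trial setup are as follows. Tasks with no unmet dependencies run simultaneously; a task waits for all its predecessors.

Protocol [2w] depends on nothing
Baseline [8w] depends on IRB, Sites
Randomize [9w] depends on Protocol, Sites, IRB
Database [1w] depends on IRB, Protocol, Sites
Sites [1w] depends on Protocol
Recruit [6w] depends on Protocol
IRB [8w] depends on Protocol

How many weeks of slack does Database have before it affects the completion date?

8

Critical path: Protocol→IRB→Randomize = 2+8+9 = 19, so the finish is 19 weeks.
Longest path through Database: 11 weeks (earliest finish 11, latest finish 19).
So Database can slip 19 − 11 = 8 weeks.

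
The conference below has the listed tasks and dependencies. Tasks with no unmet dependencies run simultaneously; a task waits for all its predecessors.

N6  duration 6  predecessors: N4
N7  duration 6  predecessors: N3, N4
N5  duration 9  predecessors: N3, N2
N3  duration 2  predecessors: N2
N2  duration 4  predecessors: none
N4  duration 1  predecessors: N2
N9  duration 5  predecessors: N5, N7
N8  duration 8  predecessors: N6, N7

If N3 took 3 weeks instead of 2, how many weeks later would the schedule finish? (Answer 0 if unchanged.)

1

Baseline: N2→N3→N5→N9 = 4+2+9+5 = 20 → 20 weeks.
N3 is on the critical path; changing it to 3 makes that path 21 weeks.
No other chain overtakes it, so the finish is 21 weeks.
Change in finish: 21 − 20 = +1 weeks.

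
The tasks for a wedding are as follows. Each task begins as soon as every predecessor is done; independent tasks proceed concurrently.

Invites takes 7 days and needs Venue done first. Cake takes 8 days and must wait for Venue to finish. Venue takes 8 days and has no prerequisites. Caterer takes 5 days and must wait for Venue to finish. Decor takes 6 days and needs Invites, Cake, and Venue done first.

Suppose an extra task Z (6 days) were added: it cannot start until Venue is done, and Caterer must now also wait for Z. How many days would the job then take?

Originally the job takes 22 days.
With Z inserted, Caterer now waits for max(Venue, Z).
New critical path: Venue→Cake→Decor = 8+8+6 = 22 ⇒ 22 days.

22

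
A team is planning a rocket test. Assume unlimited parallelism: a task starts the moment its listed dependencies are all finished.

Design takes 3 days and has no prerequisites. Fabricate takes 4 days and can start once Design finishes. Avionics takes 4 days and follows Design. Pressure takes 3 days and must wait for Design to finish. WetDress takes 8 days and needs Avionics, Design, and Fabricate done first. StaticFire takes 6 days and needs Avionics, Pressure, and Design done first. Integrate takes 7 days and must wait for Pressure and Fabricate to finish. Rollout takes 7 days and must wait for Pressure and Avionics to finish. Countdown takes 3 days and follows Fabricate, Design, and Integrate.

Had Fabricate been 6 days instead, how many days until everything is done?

19

The binding path is Design→Fabricate→Integrate→Countdown = 3+4+7+3 = 17; finish at 17 days.
Fabricate lies on that path, so at 6 days the path becomes 19 days.
The critical path is still Design→Fabricate→Integrate→Countdown; finish is now 19 days.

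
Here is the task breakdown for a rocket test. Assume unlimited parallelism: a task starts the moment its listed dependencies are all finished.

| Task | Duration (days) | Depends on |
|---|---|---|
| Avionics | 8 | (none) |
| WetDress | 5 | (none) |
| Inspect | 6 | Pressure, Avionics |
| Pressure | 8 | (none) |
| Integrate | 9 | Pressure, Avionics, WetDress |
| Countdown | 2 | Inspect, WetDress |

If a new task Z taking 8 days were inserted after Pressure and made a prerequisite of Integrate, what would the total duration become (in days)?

Originally the job takes 17 days.
With Z inserted, Integrate now waits for max(Pressure, Avionics, WetDress, Z).
New critical path: Pressure→Z→Integrate = 8+8+9 = 25 ⇒ 25 days.

25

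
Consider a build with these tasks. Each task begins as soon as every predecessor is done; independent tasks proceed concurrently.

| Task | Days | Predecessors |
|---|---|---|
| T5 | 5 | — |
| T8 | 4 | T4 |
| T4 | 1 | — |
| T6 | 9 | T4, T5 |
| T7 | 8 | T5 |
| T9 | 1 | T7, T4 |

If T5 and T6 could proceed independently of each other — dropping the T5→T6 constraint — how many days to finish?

14

Before: longest chain T5→T6 = 5+9 = 14, finish 14.
Without T5→T6, T6's earliest start moves from 5 to 1.
New critical path: T5→T7→T9 = 5+8+1 = 14 ⇒ 14 days.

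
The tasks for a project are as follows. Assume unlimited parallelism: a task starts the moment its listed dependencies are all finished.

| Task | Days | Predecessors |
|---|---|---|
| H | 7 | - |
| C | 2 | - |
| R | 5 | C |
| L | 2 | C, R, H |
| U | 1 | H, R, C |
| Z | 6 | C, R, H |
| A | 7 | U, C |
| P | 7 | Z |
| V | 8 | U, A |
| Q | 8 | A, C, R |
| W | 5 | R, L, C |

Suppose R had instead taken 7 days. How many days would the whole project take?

As given, the longest chain is C→R→U→A→V = 2+5+1+7+8 = 23, so the finish is 23 days.
R lies on that path, so at 7 days the path becomes 25 days.
That remains the longest chain; total 25 days.

25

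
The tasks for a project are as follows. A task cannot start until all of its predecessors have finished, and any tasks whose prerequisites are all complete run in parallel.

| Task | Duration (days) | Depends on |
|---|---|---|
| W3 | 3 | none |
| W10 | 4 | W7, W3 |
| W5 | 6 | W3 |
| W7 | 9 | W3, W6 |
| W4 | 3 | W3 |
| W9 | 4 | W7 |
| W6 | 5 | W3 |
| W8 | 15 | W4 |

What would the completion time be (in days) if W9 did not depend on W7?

Before: longest chain W3→W4→W8 = 3+3+15 = 21, finish 21.
Without W7→W9, W9's earliest start moves from 17 to 0.
After: W3→W4→W8 = 3+3+15 = 21 → 21 days.

21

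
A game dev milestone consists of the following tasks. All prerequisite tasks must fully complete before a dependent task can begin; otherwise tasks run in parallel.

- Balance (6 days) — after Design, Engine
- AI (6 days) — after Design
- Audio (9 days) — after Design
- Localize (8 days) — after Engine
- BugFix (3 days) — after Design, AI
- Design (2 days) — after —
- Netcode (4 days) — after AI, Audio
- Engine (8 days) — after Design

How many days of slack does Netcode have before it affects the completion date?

Design→Engine→Localize = 2+8+8 = 18 sets the makespan at 18 days.
The longest chain containing Netcode totals 15 days.
Slack of Netcode = 14 − 11 = 3 days.

3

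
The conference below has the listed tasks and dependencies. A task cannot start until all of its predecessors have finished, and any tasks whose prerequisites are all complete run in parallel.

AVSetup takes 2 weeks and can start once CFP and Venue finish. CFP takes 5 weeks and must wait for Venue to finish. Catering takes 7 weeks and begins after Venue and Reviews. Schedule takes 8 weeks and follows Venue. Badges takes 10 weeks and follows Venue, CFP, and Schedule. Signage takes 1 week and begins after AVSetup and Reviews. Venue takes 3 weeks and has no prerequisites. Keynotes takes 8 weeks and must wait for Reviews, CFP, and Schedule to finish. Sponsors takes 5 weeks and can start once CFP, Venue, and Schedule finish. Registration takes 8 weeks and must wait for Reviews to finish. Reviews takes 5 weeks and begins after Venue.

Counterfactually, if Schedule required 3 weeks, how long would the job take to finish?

18

Critical path before the change: Venue→Schedule→Badges = 3+8+10 = 21 giving 21 weeks.
Schedule is on the critical path; changing it to 3 makes that path 16 weeks.
New critical path: Venue→CFP→Badges = 3+5+10 = 18 ⇒ 18 weeks.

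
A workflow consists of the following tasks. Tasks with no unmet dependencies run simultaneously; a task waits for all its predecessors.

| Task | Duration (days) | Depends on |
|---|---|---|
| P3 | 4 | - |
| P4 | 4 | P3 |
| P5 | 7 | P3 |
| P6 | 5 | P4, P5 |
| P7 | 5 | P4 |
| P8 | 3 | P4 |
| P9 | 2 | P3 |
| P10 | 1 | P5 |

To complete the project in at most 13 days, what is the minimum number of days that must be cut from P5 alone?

Current finish: 16 days; target: 13.
P5 is on every critical path, so each day cut from P5 cuts the finish by one (this holds down to a finish of 13).
Need 16 − 13 = 3 days off P5 → P5 becomes 4 days, finish becomes 13.

3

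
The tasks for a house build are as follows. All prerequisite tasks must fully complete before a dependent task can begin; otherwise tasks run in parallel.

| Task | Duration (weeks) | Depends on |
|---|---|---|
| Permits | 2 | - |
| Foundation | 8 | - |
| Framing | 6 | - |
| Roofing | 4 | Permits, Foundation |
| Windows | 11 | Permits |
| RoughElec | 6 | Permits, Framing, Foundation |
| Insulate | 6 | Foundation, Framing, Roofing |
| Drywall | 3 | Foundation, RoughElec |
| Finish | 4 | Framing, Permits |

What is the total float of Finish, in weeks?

8

Critical path: Foundation→Roofing→Insulate = 8+4+6 = 18, so the finish is 18 weeks.
The longest chain containing Finish totals 10 weeks.
Float = 18 − 10 = 8.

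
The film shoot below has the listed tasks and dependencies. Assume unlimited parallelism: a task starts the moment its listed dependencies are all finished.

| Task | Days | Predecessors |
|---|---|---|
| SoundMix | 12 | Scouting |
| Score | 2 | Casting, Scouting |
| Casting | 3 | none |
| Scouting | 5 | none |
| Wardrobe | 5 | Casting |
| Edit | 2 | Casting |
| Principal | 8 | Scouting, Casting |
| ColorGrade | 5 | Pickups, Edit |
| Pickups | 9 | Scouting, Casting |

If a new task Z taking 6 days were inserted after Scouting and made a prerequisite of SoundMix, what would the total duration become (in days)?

23

Originally the project takes 19 days.
With Z inserted, SoundMix now waits for max(Scouting, Z).
New critical path: Scouting→Z→SoundMix = 5+6+12 = 23 ⇒ 23 days.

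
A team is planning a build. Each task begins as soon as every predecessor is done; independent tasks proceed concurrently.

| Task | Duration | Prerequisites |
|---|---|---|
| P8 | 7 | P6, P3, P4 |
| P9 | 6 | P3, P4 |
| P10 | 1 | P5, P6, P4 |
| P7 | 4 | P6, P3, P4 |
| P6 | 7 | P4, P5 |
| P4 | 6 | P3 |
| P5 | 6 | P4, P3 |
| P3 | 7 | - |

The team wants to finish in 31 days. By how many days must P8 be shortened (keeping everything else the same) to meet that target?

2

Current finish: 33 days; target: 31.
P8 is on every critical path, so each day cut from P8 cuts the finish by one (this holds down to a finish of 30).
Need 33 − 31 = 2 days off P8 → P8 becomes 5 days, finish becomes 31.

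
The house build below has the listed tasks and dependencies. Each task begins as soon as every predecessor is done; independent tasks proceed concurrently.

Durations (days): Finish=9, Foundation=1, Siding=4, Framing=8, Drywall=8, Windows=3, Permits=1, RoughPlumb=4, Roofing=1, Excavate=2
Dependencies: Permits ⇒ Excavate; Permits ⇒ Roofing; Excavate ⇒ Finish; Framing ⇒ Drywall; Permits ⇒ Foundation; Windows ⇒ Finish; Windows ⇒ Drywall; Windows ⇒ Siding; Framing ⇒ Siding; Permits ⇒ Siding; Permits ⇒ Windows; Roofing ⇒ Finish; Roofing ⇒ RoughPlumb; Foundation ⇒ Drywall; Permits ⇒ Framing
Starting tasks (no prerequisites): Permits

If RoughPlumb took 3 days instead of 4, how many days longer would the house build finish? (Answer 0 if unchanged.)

0

As given, the longest chain is Permits→Framing→Drywall = 1+8+8 = 17, so the finish is 17 days.
The longest path through RoughPlumb is only 6 days, so RoughPlumb has float 11.
No other chain overtakes it, so the finish is 17 days.
Change in finish: 17 − 17 = +0 days.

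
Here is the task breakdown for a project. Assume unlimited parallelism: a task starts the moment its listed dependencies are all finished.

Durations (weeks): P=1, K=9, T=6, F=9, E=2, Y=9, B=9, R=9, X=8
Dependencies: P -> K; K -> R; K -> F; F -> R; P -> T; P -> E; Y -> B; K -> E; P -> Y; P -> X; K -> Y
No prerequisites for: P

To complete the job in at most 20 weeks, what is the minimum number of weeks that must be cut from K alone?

Current finish: 28 weeks; target: 20.
K is on every critical path, so each week cut from K cuts the finish by one (this holds down to a finish of 20).
Need 28 − 20 = 8 weeks off K → K becomes 1 week, finish becomes 20.

8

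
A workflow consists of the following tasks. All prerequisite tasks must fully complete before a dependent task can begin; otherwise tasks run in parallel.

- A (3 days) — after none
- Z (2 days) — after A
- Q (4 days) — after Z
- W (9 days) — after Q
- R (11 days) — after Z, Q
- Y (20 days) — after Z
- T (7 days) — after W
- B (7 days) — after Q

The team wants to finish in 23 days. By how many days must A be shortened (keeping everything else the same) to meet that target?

Current finish: 25 days; target: 23.
A is on every critical path, so each day cut from A cuts the finish by one (this holds down to a finish of 23).
Need 25 − 23 = 2 days off A → A becomes 1 day, finish becomes 23.

2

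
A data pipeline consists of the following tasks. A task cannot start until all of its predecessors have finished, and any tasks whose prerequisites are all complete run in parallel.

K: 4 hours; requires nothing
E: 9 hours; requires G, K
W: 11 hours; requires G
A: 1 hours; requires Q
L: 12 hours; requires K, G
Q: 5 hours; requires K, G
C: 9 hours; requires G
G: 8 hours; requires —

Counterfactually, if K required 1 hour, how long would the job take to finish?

20

Actual critical path: G→L = 8+12 = 20 ⇒ 20 hours.
The longest path through K is only 16 hours, so K has float 4.
No other chain overtakes it, so the finish is 20 hours.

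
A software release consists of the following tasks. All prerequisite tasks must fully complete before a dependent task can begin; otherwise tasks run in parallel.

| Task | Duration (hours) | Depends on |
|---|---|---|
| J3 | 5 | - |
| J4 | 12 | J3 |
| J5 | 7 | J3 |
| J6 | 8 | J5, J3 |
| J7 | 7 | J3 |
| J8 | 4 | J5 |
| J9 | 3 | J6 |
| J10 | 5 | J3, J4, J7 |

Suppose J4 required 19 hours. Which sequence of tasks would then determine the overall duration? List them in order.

The binding path is J3→J5→J6→J9 = 5+7+8+3 = 23; finish at 23 hours.
J4 has 1 hour of float (longest path through it is 22).
Now J3→J4→J10 = 5+19+5 = 29 is longest, so the finish becomes 29 hours.

J3, J4, J10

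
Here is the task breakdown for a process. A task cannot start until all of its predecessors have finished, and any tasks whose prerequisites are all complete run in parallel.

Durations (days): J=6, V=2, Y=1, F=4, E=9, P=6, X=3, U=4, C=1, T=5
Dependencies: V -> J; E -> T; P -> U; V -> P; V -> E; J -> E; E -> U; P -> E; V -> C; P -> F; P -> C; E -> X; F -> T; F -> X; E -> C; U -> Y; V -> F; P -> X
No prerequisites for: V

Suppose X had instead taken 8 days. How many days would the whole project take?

25

As given, the longest chain is V→P→E→T = 2+6+9+5 = 22, so the finish is 22 days.
The longest path through X is only 20 days, so X has float 2.
Now V→P→E→X = 2+6+9+8 = 25 is longest, so the finish becomes 25 days.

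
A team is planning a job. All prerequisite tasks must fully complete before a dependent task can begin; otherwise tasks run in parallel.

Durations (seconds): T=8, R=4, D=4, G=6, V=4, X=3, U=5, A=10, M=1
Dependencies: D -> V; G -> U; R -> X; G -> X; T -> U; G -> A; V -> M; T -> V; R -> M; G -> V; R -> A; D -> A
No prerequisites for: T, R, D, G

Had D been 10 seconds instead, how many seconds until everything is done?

20

Critical path before the change: G→A = 6+10 = 16 giving 16 seconds.
D has 2 seconds of float (longest path through it is 14).
The binding chain switches to D→A = 10+10 = 20; finish 20 seconds.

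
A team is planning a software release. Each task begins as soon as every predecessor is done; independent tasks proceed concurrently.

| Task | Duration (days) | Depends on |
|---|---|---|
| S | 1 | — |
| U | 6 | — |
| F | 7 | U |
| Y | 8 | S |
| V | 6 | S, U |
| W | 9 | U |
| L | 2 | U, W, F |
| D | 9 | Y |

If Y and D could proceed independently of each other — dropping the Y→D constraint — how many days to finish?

17

With the dependency in place, S→Y→D = 1+8+9 = 18 sets the finish at 18 days.
Without Y→D, D's earliest start moves from 9 to 0.
New critical path: U→W→L = 6+9+2 = 17 ⇒ 17 days.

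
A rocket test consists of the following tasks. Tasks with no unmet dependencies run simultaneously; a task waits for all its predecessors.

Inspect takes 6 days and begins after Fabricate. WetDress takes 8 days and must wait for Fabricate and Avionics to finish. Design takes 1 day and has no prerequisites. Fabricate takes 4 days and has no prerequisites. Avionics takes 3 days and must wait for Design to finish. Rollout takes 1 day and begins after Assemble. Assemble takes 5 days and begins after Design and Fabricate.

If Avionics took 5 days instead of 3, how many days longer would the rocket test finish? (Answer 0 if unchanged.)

2

Baseline: Design→Avionics→WetDress = 1+3+8 = 12 → 12 days.
Avionics is on the critical path; changing it to 5 makes that path 14 days.
That remains the longest chain; total 14 days.
Change in finish: 14 − 12 = +2 days.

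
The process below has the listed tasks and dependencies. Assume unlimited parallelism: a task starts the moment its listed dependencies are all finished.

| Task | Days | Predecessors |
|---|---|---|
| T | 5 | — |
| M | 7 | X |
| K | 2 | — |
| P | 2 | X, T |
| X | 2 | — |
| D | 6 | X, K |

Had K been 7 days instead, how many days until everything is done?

Actual critical path: X→M = 2+7 = 9 ⇒ 9 days.
K is off the critical path — its longest chain is 8 days, giving 1 of slack.
The binding chain switches to K→D = 7+6 = 13; finish 13 days.

13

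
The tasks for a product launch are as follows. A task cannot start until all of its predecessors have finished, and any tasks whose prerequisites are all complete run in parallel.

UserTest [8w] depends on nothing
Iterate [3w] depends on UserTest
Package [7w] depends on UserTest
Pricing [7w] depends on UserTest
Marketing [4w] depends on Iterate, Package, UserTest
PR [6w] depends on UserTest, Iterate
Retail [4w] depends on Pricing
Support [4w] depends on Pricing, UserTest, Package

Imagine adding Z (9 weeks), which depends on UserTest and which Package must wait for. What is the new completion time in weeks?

28

Originally the project takes 19 weeks.
With Z inserted, Package now waits for max(UserTest, Z).
New critical path: UserTest→Z→Package→Marketing = 8+9+7+4 = 28 ⇒ 28 weeks.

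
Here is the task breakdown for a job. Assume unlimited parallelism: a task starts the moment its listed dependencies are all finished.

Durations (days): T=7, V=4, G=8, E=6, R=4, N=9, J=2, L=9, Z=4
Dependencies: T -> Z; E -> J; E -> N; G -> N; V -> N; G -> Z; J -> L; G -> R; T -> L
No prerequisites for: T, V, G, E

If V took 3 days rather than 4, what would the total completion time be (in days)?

Critical path before the change: G→N = 8+9 = 17 giving 17 days.
The longest path through V is only 13 days, so V has float 4.
No other chain overtakes it, so the finish is 17 days.

17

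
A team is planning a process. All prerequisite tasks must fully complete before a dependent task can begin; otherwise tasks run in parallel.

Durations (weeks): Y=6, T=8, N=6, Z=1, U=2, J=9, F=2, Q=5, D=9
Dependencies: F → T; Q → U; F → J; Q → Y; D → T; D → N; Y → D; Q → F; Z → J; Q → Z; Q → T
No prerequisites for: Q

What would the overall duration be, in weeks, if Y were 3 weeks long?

25

Actual critical path: Q→Y→D→T = 5+6+9+8 = 28 ⇒ 28 weeks.
Y lies on that path, so at 3 weeks the path becomes 25 weeks.
The critical path is still Q→Y→D→T; finish is now 25 weeks.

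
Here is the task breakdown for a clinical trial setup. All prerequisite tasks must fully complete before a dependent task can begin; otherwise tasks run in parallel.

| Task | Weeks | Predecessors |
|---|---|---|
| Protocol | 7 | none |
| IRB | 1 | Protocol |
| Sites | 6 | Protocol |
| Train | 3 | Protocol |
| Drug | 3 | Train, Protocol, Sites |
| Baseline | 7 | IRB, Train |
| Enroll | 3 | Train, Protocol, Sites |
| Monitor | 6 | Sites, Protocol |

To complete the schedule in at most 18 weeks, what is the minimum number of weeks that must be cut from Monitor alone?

Current finish: 19 weeks; target: 18.
Monitor is on every critical path, so each week cut from Monitor cuts the finish by one (this holds down to a finish of 17).
Need 19 − 18 = 1 week off Monitor → Monitor becomes 5 weeks, finish becomes 18.

1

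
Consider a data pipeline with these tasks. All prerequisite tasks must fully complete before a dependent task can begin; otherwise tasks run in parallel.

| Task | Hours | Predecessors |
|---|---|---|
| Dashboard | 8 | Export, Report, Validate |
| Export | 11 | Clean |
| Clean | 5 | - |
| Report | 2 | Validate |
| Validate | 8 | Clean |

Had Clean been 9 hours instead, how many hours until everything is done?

28

Actual critical path: Clean→Export→Dashboard = 5+11+8 = 24 ⇒ 24 hours.
Clean is on the critical path; changing it to 9 makes that path 28 hours.
The critical path is still Clean→Export→Dashboard; finish is now 28 hours.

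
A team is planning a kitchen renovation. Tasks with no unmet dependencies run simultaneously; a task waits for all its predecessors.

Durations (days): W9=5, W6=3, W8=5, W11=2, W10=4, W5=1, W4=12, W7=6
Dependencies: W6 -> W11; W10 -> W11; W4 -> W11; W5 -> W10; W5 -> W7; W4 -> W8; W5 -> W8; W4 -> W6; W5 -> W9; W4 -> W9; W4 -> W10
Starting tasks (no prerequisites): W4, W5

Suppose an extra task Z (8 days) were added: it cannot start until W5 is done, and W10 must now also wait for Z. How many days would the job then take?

Originally the job takes 18 days.
With Z inserted, W10 now waits for max(W5, W4, Z).
New critical path: W4→W10→W11 = 12+4+2 = 18 ⇒ 18 days.

18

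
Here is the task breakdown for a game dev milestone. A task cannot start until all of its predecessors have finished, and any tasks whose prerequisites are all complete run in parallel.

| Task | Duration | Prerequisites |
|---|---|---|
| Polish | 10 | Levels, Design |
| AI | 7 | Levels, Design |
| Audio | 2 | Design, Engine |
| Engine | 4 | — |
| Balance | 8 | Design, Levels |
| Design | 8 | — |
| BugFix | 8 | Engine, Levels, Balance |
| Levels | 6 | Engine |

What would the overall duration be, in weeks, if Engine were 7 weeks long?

As given, the longest chain is Engine→Levels→Balance→BugFix = 4+6+8+8 = 26, so the finish is 26 weeks.
Engine is on the critical path; changing it to 7 makes that path 29 weeks.
The critical path is still Engine→Levels→Balance→BugFix; finish is now 29 weeks.

29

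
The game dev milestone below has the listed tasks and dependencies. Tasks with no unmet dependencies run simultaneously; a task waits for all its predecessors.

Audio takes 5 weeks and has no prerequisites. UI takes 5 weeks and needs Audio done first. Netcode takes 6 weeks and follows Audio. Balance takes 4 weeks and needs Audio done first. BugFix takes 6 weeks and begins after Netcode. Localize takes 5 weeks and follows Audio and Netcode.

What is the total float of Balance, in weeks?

The longest chain is Audio→Netcode→BugFix = 5+6+6 = 17; overall finish 17 weeks.
Balance finishes as early as 9 and must finish by 17.
So Balance can slip 17 − 9 = 8 weeks.

8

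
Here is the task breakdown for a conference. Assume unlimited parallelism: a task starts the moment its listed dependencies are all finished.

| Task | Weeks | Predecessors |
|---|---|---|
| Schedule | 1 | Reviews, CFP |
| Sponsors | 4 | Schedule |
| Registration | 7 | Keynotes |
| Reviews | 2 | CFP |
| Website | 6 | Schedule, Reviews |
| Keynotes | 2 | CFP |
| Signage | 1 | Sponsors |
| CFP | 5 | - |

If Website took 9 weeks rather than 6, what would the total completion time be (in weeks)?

Baseline: CFP→Reviews→Schedule→Website = 5+2+1+6 = 14 → 14 weeks.
Website lies on that path, so at 9 weeks the path becomes 17 weeks.
The critical path is still CFP→Reviews→Schedule→Website; finish is now 17 weeks.

17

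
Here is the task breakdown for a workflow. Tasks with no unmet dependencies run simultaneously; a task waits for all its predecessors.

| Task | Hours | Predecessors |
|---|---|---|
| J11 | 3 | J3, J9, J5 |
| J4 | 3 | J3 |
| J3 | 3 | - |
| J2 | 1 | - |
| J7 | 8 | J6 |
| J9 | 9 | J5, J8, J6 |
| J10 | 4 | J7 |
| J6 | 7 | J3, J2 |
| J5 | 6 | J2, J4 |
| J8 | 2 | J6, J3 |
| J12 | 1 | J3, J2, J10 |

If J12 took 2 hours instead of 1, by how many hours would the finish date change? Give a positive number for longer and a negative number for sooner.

As given, the longest chain is J3→J4→J5→J9→J11 = 3+3+6+9+3 = 24, so the finish is 24 hours.
J12 has 1 hour of float (longest path through it is 23).
No other chain overtakes it, so the finish is 24 hours.
Change in finish: 24 − 24 = +0 hours.

0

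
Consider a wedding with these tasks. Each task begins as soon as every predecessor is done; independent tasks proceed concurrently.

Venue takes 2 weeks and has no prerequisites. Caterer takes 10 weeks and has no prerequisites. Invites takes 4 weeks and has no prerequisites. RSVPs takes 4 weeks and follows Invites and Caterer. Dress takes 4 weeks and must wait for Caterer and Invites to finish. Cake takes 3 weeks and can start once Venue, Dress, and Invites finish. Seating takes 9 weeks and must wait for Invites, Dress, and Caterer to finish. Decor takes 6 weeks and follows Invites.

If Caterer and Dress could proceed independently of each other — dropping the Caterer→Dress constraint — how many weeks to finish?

Before: longest chain Caterer→Dress→Seating = 10+4+9 = 23, finish 23.
Without Caterer→Dress, Dress's earliest start moves from 10 to 4.
After: Caterer→Seating = 10+9 = 19 → 19 weeks.

19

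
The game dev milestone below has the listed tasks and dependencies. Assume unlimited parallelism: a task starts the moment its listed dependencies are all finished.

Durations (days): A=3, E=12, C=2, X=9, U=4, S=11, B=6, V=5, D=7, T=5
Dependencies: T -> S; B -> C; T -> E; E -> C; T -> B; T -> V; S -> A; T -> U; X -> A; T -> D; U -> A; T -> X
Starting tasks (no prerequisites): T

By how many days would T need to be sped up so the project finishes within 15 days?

Current finish: 19 days; target: 15.
T is on every critical path, so each day cut from T cuts the finish by one (this holds down to a finish of 15).
Need 19 − 15 = 4 days off T → T becomes 1 day, finish becomes 15.

4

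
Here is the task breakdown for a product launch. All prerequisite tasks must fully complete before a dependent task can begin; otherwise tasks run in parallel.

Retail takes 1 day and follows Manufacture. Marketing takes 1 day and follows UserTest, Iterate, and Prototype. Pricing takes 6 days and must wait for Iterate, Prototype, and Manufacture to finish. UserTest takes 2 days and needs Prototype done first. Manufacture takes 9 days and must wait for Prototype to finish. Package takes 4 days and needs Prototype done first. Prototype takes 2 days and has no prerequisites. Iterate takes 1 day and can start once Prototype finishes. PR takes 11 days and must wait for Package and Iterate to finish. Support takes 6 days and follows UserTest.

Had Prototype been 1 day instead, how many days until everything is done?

16

As given, the longest chain is Prototype→Manufacture→Pricing = 2+9+6 = 17, so the finish is 17 days.
Prototype lies on that path, so at 1 day the path becomes 16 days.
No other chain overtakes it, so the finish is 16 days.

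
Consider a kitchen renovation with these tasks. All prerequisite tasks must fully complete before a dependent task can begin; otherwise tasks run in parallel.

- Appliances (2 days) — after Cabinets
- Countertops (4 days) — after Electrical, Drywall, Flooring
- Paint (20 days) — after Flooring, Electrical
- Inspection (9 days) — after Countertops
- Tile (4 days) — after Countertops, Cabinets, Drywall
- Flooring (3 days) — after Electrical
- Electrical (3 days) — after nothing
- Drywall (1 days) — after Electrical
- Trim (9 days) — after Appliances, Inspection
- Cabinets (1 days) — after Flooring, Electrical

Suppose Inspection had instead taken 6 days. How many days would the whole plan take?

Actual critical path: Electrical→Flooring→Countertops→Inspection→Trim = 3+3+4+9+9 = 28 ⇒ 28 days.
Inspection is on the critical path; changing it to 6 makes that path 25 days.
New critical path: Electrical→Flooring→Paint = 3+3+20 = 26 ⇒ 26 days.

26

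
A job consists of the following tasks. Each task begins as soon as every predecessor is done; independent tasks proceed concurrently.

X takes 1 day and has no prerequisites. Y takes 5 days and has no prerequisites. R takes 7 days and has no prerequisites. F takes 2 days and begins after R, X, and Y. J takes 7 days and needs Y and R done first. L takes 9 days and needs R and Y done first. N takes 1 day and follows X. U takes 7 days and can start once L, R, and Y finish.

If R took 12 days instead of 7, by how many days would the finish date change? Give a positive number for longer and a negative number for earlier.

5

Baseline: R→L→U = 7+9+7 = 23 → 23 days.
R lies on that path, so at 12 days the path becomes 28 days.
That remains the longest chain; total 28 days.
Change in finish: 28 − 23 = +5 days.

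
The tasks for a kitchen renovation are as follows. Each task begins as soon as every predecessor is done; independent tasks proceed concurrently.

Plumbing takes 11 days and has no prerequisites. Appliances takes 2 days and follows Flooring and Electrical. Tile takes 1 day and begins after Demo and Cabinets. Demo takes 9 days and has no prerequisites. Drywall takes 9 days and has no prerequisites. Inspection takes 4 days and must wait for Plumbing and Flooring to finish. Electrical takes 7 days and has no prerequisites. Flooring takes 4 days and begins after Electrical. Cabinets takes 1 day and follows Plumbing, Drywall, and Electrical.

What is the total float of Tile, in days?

Plumbing→Inspection = 11+4 = 15 sets the makespan at 15 days.
The longest chain containing Tile totals 13 days.
Slack of Tile = 14 − 12 = 2 days.

2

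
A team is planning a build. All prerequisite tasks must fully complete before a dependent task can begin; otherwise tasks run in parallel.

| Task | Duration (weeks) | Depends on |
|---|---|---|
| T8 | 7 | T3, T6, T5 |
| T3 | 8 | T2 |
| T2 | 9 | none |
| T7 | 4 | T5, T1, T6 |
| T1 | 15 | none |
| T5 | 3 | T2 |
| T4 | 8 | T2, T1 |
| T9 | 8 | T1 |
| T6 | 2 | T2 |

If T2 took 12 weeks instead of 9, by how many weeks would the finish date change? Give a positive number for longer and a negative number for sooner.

3

Baseline: T2→T3→T8 = 9+8+7 = 24 → 24 weeks.
T2 is on the critical path; changing it to 12 makes that path 27 weeks.
No other chain overtakes it, so the finish is 27 weeks.
Change in finish: 27 − 24 = +3 weeks.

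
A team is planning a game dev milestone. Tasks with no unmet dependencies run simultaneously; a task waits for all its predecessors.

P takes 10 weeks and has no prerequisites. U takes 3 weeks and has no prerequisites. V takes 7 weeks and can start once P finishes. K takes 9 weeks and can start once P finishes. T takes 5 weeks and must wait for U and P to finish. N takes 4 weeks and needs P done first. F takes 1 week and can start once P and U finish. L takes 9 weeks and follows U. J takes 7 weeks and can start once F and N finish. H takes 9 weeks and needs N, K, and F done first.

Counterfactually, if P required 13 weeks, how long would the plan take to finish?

31

The binding path is P→K→H = 10+9+9 = 28; finish at 28 weeks.
Since P is critical, the +3 change carries straight to that chain (now 31 weeks).
That remains the longest chain; total 31 weeks.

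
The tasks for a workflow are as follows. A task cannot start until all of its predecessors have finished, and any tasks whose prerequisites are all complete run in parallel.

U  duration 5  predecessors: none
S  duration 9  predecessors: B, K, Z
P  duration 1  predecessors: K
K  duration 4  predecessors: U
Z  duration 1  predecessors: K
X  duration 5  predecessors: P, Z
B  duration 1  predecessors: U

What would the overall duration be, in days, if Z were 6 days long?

24

Baseline: U→K→Z→S = 5+4+1+9 = 19 → 19 days.
Since Z is critical, the +5 change carries straight to that chain (now 24 days).
No other chain overtakes it, so the finish is 24 days.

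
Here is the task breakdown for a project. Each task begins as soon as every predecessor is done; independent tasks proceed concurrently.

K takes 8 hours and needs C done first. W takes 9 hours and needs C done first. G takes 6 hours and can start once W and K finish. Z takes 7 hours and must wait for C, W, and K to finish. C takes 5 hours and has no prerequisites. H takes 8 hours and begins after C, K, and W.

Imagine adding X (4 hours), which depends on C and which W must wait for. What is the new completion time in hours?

26

Originally the job takes 22 hours.
With X inserted, W now waits for max(C, X).
New critical path: C→X→W→H = 5+4+9+8 = 26 ⇒ 26 hours.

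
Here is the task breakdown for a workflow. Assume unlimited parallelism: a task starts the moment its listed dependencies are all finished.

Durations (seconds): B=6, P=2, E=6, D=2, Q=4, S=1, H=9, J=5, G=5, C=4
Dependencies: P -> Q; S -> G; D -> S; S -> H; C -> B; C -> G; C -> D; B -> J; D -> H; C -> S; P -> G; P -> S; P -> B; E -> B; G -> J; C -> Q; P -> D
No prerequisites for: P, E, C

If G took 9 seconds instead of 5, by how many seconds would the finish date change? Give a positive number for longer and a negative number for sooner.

As given, the longest chain is C→D→S→G→J = 4+2+1+5+5 = 17, so the finish is 17 seconds.
G is on the critical path; changing it to 9 makes that path 21 seconds.
The critical path is still C→D→S→G→J; finish is now 21 seconds.
Change in finish: 21 − 17 = +4 seconds.

4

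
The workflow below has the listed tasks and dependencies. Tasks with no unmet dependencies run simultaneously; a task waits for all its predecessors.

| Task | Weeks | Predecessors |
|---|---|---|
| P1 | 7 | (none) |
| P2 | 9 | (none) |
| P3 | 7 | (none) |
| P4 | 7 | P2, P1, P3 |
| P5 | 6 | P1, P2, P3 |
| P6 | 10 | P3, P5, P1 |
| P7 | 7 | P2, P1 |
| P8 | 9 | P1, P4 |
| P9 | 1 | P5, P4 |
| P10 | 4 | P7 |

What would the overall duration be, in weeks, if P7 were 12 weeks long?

Baseline: P2→P4→P8 = 9+7+9 = 25 → 25 weeks.
P7 is off the critical path — its longest chain is 20 weeks, giving 5 of slack.
The critical path is still P2→P4→P8; finish is now 25 weeks.

25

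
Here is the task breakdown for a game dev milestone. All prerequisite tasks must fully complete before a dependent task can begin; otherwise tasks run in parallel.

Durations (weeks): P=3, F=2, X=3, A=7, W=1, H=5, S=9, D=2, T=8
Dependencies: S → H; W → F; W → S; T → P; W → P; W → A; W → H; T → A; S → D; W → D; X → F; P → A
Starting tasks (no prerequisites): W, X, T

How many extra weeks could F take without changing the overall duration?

T→P→A = 8+3+7 = 18 sets the makespan at 18 weeks.
Longest path through F: 5 weeks (earliest finish 5, latest finish 18).
Float = 18 − 5 = 13.

13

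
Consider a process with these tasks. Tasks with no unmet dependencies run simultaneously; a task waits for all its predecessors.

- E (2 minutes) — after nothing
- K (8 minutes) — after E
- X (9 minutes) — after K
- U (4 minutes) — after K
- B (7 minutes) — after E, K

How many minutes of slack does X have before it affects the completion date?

0

The longest chain is E→K→X = 2+8+9 = 19; overall finish 19 minutes.
X finishes as early as 19 and must finish by 19.
So X can slip 19 − 19 = 0 minutes.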